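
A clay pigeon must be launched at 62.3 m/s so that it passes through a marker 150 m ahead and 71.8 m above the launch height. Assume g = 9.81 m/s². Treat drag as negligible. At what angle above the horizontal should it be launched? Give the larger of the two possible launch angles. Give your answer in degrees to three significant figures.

Trajectory: y = x tanθ − g x² (1 + tan²θ)/(2v₀²). With x = 150, y = 71.8, v₀ = 62.3, g = 9.81:
28.43 tan²θ − 150 tanθ + (100.2) = 0.
tanθ = [150 ± √(150² − 4 × 28.43 × (100.2))] / (2 × 28.43) = (150 ± 105.4) / 56.87, giving tanθ = 0.7851 or 4.490.
θ = 38.13° or 77.44°; the larger is 77.44°.

77.4°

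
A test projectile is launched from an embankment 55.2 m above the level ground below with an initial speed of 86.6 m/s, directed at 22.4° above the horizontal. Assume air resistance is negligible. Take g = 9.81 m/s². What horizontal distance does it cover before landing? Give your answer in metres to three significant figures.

650 m

vₓ = 86.60 cos 22.4° = 80.07 m/s; v_y0 = 86.60 sin 22.4° = 33.00 m/s.
The projectile lands when y = 55.2 + (33.00) t − ½·9.81·t² = 0. Positive root: t = (33.00 + √(33.00² + 2·9.81·55.2)) / 9.81 = (33.00 + 46.61) / 9.81 = 8.115 s.
Horizontal distance: R = vₓ t = 80.07 × 8.115 = 649.7 m.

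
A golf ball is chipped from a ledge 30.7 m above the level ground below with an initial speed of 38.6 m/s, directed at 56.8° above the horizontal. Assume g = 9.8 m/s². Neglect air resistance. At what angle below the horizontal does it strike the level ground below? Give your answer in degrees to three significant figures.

Horizontal component vₓ = 38.60 cos 56.8° = 21.14 m/s; vertical v_y0 = 38.60 sin 56.8° = 32.30 m/s.
With up positive and y = 0 at the ground: y(t) = 30.7 + (32.30) t − 4.900 t². Setting y = 0 and taking the positive root: t = [32.30 + √(32.30² + 2·9.80·30.7)] / 9.80 = (32.30 + 40.56) / 9.80 = 7.434 s.
At impact: v_y = v_y0 − g t = −40.56 m/s; vₓ = 21.14 m/s.
Angle below horizontal: arctan(|v_y|/vₓ) = arctan(40.56/21.14) = 62.47°.

62.5°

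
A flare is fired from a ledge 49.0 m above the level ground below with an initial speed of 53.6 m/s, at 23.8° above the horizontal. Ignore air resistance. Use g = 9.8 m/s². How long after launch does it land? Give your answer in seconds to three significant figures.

6.06 s

Resolve: vₓ = 53.60 cos 23.8° = 49.04 m/s and v_y0 = 53.60 sin 23.8° = 21.63 m/s.
Vertical motion (up positive, ground at y = 0): 4.900 t² − (21.63) t − 49.0 = 0, so t = (21.63 + √(21.63² + 2·9.80·49.0)) / 9.80 = (21.63 + 37.79) / 9.80 = 6.064 s.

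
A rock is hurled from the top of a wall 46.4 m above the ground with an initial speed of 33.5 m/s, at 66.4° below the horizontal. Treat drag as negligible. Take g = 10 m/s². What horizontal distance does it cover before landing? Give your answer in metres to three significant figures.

16.8 m

Horizontal component vₓ = 33.50 cos 66.4° = 13.41 m/s; vertical v_y0 = −30.70 m/s (downward).
Vertical motion (up positive, ground at y = 0): 5.000 t² − (−30.70) t − 46.4 = 0, so t = (−30.70 + √(30.70² + 2·10.0·46.4)) / 10.0 = (−30.70 + 43.25) / 10.0 = 1.255 s.
Horizontal distance: R = vₓ t = 13.41 × 1.255 = 16.83 m.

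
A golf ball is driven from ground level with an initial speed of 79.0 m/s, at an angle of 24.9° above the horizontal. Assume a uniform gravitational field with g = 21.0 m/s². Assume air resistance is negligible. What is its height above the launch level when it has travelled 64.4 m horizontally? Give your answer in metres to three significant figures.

21.4 m

Components: vₓ = 79.00 cos 24.9° = 71.66 m/s, v_y0 = 79.00 sin 24.9° = 33.26 m/s.
Time to reach x = 64.4 m: t = x/vₓ = 64.4/71.66 = 0.8987 s.
Height: y = v_y0 t − ½ g t² = 33.26 × 0.8987 − 10.50 × 0.8987² = 29.89 − 8.481 = 21.41 m.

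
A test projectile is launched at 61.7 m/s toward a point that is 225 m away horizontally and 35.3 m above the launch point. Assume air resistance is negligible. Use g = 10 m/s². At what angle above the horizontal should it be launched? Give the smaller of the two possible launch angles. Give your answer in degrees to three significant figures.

Trajectory: y = x tanθ − g x² (1 + tan²θ)/(2v₀²). With x = 225, y = 35.3, v₀ = 61.7, g = 10.0:
66.49 tan²θ − 225 tanθ + (101.8) = 0.
tanθ = [225 ± √(225² − 4 × 66.49 × (101.8))] / (2 × 66.49) = (225 ± 153.5) / 133.0, giving tanθ = 0.5379 or 2.846.
θ = 28.28° or 70.64°; the smaller is 28.28°.

28.3°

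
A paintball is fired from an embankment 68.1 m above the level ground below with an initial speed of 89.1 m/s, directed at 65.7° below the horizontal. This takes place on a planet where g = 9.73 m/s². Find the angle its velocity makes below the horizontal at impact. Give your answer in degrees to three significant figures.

Resolve: vₓ = 89.10 cos 65.7° = 36.67 m/s and v_y0 = −81.21 m/s (downward).
Vertical motion (up positive, ground at y = 0): 4.865 t² − (−81.21) t − 68.1 = 0, so t = (−81.21 + √(81.21² + 2·9.73·68.1)) / 9.73 = (−81.21 + 88.99) / 9.73 = 0.8002 s.
At impact: v_y = v_y0 − g t = −88.99 m/s; vₓ = 36.67 m/s.
Angle below horizontal: arctan(|v_y|/vₓ) = arctan(88.99/36.67) = 67.61°.

67.6°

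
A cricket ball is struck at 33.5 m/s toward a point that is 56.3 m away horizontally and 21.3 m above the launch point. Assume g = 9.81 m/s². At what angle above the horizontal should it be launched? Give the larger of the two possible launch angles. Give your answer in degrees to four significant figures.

73.11°

Trajectory: y = x tanθ − g x² (1 + tan²θ)/(2v₀²). With x = 56.3, y = 21.3, v₀ = 33.5, g = 9.81:
13.85 tan²θ − 56.3 tanθ + (35.15) = 0.
tanθ = [56.3 ± √(56.3² − 4 × 13.85 × (35.15))] / (2 × 13.85) = (56.3 ± 34.95) / 27.71, giving tanθ = 0.7705 or 3.293.
θ = 37.61° or 73.11°; the larger is 73.11°.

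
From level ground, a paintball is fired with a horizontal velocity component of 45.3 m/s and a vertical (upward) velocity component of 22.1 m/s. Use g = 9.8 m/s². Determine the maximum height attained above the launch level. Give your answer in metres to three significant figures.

Peak height H = v_y0² / (2g) = 488.41 / 19.60 = 24.92 m.

24.9 m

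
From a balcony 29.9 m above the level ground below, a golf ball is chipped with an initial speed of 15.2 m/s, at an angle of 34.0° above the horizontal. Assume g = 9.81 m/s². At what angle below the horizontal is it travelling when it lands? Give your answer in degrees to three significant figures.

63.9°

Components: vₓ = 15.20 cos 34.0° = 12.60 m/s, v_y0 = 15.20 sin 34.0° = 8.500 m/s.
With up positive and y = 0 at the ground: y(t) = 29.9 + (8.500) t − 4.905 t². Setting y = 0 and taking the positive root: t = [8.500 + √(8.500² + 2·9.81·29.9)] / 9.81 = (8.500 + 25.67) / 9.81 = 3.483 s.
At impact: v_y = v_y0 − g t = −25.67 m/s; vₓ = 12.60 m/s.
Angle below horizontal: arctan(|v_y|/vₓ) = arctan(25.67/12.60) = 63.85°.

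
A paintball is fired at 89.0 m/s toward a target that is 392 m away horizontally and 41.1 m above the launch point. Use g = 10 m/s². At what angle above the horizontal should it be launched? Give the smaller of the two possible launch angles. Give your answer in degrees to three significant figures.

21.3°

Trajectory: y = x tanθ − g x² (1 + tan²θ)/(2v₀²). With x = 392, y = 41.1, v₀ = 89.0, g = 10.0:
97.00 tan²θ − 392 tanθ + (138.1) = 0.
tanθ = [392 ± √(392² − 4 × 97.00 × (138.1))] / (2 × 97.00) = (392 ± 316.4) / 194.0, giving tanθ = 0.3899 or 3.651.
θ = 21.30° or 74.68°; the smaller is 21.30°.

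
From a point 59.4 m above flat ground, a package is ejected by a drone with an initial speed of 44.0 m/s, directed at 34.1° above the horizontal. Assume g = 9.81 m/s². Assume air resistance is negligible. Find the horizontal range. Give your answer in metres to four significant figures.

248.0 m

Resolve: vₓ = 44.00 cos 34.1° = 36.43 m/s and v_y0 = 44.00 sin 34.1° = 24.67 m/s.
With up positive and y = 0 at the ground: y(t) = 59.4 + (24.67) t − 4.905 t². Setting y = 0 and taking the positive root: t = [24.67 + √(24.67² + 2·9.81·59.4)] / 9.81 = (24.67 + 42.12) / 9.81 = 6.808 s.
Horizontal distance: R = vₓ t = 36.43 × 6.808 = 248.0 m.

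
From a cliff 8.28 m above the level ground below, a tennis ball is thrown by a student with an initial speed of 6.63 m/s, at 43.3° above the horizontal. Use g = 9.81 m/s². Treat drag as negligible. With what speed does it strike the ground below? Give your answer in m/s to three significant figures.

14.4 m/s

Resolve: vₓ = 6.630 cos 43.3° = 4.825 m/s and v_y0 = 6.630 sin 43.3° = 4.547 m/s.
Vertical motion (up positive, ground at y = 0): 4.905 t² − (4.547) t − 8.28 = 0, so t = (4.547 + √(4.547² + 2·9.81·8.28)) / 9.81 = (4.547 + 13.53) / 9.81 = 1.843 s.
Vertical velocity at impact: v_y = v_y0 − g t = 4.547 − 9.81 × 1.843 = −13.53 m/s.
Speed: |v| = √(vₓ² + v_y²) = √(4.825² + 13.53²) = 14.37 m/s.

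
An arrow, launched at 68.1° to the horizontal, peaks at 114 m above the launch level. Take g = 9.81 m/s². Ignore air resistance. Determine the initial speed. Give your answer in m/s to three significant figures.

51.0 m/s

At the peak v_y = 0, so v_y0 = √(2gH) = √(2 × 9.81 × 114) = 47.29 m/s.
v_y0 = v₀ sin θ ⇒ v₀ = 47.29 / sin 68.1° = 50.97 m/s.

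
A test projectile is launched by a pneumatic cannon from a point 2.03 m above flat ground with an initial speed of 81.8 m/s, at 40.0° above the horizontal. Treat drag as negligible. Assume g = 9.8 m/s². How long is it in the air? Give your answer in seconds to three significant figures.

10.8 s

Components: vₓ = 81.80 cos 40.0° = 62.66 m/s, v_y0 = 81.80 sin 40.0° = 52.58 m/s.
Vertical motion (up positive, ground at y = 0): 4.900 t² − (52.58) t − 2.03 = 0, so t = (52.58 + √(52.58² + 2·9.80·2.03)) / 9.80 = (52.58 + 52.96) / 9.80 = 10.77 s.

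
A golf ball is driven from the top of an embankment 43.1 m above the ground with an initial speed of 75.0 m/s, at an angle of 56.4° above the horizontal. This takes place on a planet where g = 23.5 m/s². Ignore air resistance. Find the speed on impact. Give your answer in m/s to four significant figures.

Horizontal component vₓ = 75.00 cos 56.4° = 41.50 m/s; vertical v_y0 = 75.00 sin 56.4° = 62.47 m/s.
With up positive and y = 0 at the ground: y(t) = 43.1 + (62.47) t − 11.75 t². Setting y = 0 and taking the positive root: t = [62.47 + √(62.47² + 2·23.5·43.1)] / 23.5 = (62.47 + 76.99) / 23.5 = 5.935 s.
Vertical velocity at impact: v_y = v_y0 − g t = 62.47 − 23.5 × 5.935 = −76.99 m/s.
Speed: |v| = √(vₓ² + v_y²) = √(41.50² + 76.99²) = 87.47 m/s.

87.47 m/s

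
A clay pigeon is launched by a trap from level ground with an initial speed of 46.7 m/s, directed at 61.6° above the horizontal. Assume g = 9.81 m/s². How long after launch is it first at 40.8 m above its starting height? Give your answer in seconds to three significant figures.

1.15 s

vₓ = 46.70 cos 61.6° = 22.21 m/s; v_y0 = 46.70 sin 61.6° = 41.08 m/s.
Require v_y0 t − ½ g t² = 40.8, i.e. 4.905 t² − 41.08 t + 40.8 = 0.
Quadratic formula: t = (41.08 ± √887.04) / 9.81 = (41.08 ± 29.78) / 9.81 → t = 1.152 s or 7.224 s.
The first (ascending) time is 1.152 s.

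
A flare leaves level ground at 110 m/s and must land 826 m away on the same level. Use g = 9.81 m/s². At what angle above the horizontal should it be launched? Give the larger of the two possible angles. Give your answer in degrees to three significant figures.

From R = (v₀²/g) sin 2θ: sin 2θ = 9.81 × 826 / 12100 = 0.6697.
2θ = 42.04° or 180° − 42.04° = 138.0°, so θ = 21.02° or 68.98°.
The larger angle is 68.98°.

69.0°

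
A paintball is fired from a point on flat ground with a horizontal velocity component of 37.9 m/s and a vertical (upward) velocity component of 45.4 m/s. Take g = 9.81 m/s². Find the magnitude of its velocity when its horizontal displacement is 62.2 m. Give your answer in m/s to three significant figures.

Time to reach x = 62.2 m: t = x/vₓ = 62.2/37.90 = 1.641 s.
Vertical velocity there: v_y = v_y0 − g t = 45.40 − 9.81 × 1.641 = 29.30 m/s.
Speed: √(vₓ² + v_y²) = √(37.90² + 29.30²) = 47.91 m/s.

47.9 m/s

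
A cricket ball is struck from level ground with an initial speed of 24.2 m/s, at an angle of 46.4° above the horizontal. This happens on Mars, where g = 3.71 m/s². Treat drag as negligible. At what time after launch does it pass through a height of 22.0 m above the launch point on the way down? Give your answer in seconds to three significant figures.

7.96 s

vₓ = 24.20 cos 46.4° = 16.69 m/s; v_y0 = 24.20 sin 46.4° = 17.52 m/s.
Height y(t) = 17.52 t − 1.855 t² = 22.0 gives 1.855 t² − 17.52 t + 22.0 = 0.
t = [17.52 ± √(17.52² − 2·3.71·22.0)] / 3.71 = (17.52 ± 12.00) / 3.71, so t = 1.491 s or t = 7.957 s.
The descending-branch root is 7.957 s.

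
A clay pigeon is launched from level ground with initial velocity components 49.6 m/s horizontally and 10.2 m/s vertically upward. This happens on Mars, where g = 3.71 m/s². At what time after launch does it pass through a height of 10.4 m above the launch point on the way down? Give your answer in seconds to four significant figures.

4.147 s

Set y = v_y0 t − ½ g t² = 10.4: 1.855 t² − 10.20 t + 10.4 = 0.
t = [10.20 ± √(10.20² − 2·3.71·10.4)] / 3.71 = (10.20 ± 5.184) / 3.71, so t = 1.352 s or t = 4.147 s.
The descending-branch root is 4.147 s.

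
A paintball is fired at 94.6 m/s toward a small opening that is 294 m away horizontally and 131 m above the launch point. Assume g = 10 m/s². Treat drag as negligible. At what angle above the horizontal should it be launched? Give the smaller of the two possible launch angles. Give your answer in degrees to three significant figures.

Trajectory: y = x tanθ − g x² (1 + tan²θ)/(2v₀²). With x = 294, y = 131, v₀ = 94.6, g = 10.0:
48.29 tan²θ − 294 tanθ + (179.3) = 0.
tanθ = [294 ± √(294² − 4 × 48.29 × (179.3))] / (2 × 48.29) = (294 ± 227.6) / 96.59, giving tanθ = 0.6875 or 5.400.
θ = 34.51° or 79.51°; the smaller is 34.51°.

34.5°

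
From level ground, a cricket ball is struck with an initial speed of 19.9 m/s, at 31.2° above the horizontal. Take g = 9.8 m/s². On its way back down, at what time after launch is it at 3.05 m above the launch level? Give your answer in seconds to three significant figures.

vₓ = 19.90 cos 31.2° = 17.02 m/s; v_y0 = 19.90 sin 31.2° = 10.31 m/s.
Require v_y0 t − ½ g t² = 3.05, i.e. 4.900 t² − 10.31 t + 3.05 = 0.
t = [10.31 ± √(10.31² − 2·9.80·3.05)] / 9.80 = (10.31 ± 6.818) / 9.80, so t = 0.3562 s or t = 1.748 s.
The descending-branch root is 1.748 s.

1.75 s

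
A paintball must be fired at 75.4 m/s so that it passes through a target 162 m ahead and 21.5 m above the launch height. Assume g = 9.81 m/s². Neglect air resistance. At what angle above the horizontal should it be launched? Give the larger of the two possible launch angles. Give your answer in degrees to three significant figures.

Trajectory: y = x tanθ − g x² (1 + tan²θ)/(2v₀²). With x = 162, y = 21.5, v₀ = 75.4, g = 9.81:
22.64 tan²θ − 162 tanθ + (44.14) = 0.
tanθ = [162 ± √(162² − 4 × 22.64 × (44.14))] / (2 × 22.64) = (162 ± 149.2) / 45.29, giving tanθ = 0.2837 or 6.871.
θ = 15.84° or 81.72°; the larger is 81.72°.

81.7°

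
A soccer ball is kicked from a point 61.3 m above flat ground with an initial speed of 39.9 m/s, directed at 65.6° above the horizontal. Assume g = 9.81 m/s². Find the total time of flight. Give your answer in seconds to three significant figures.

8.82 s

Components: vₓ = 39.90 cos 65.6° = 16.48 m/s, v_y0 = 39.90 sin 65.6° = 36.34 m/s.
The projectile lands when y = 61.3 + (36.34) t − ½·9.81·t² = 0. Positive root: t = (36.34 + √(36.34² + 2·9.81·61.3)) / 9.81 = (36.34 + 50.23) / 9.81 = 8.824 s.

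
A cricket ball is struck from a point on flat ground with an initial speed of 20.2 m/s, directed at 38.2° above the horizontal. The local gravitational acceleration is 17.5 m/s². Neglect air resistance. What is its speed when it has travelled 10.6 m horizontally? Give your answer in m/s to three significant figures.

vₓ = 20.20 cos 38.2° = 15.87 m/s; v_y0 = 20.20 sin 38.2° = 12.49 m/s.
Time to reach x = 10.6 m: t = x/vₓ = 10.6/15.87 = 0.6677 s.
Vertical velocity there: v_y = v_y0 − g t = 12.49 − 17.5 × 0.6677 = 0.8063 m/s.
Speed: √(vₓ² + v_y²) = √(15.87² + 0.8063²) = 15.89 m/s.

15.9 m/s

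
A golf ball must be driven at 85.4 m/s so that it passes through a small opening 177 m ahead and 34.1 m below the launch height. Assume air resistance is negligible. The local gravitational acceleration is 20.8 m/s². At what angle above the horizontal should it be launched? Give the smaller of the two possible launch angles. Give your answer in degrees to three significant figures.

3.47°

Trajectory: y = x tanθ − g x² (1 + tan²θ)/(2v₀²). With x = 177, y = −34.1, v₀ = 85.4, g = 20.8:
44.67 tan²θ − 177 tanθ + (10.57) = 0.
tanθ = [177 ± √(177² − 4 × 44.67 × (10.57))] / (2 × 44.67) = (177 ± 171.6) / 89.35, giving tanθ = 0.06067 or 3.901.
θ = 3.472° or 75.62°; the smaller is 3.472°.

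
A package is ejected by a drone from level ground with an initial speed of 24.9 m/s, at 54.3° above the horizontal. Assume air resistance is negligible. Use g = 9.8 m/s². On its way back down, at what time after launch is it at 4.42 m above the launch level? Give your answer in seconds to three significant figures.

3.90 s

Horizontal component vₓ = 24.90 cos 54.3° = 14.53 m/s; vertical v_y0 = 24.90 sin 54.3° = 20.22 m/s.
Require v_y0 t − ½ g t² = 4.42, i.e. 4.900 t² − 20.22 t + 4.42 = 0.
t = [20.22 ± √(20.22² − 2·9.80·4.42)] / 9.80 = (20.22 ± 17.95) / 9.80, so t = 0.2316 s or t = 3.895 s.
The descending-branch root is 3.895 s.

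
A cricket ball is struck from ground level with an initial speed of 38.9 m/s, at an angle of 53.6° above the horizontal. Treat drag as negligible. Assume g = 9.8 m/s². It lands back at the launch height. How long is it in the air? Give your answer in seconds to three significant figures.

vₓ = 38.90 cos 53.6° = 23.08 m/s; v_y0 = 38.90 sin 53.6° = 31.31 m/s.
Landing at launch height ⇒ T = 2 v_y0 / g = 2 × 31.31 / 9.80 = 6.390 s.

6.39 s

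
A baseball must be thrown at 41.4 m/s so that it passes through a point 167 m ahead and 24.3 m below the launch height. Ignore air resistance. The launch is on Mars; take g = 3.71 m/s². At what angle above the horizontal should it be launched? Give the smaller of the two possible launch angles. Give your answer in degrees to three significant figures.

Trajectory: y = x tanθ − g x² (1 + tan²θ)/(2v₀²). With x = 167, y = −24.3, v₀ = 41.4, g = 3.71:
30.18 tan²θ − 167 tanθ + (5.884) = 0.
tanθ = [167 ± √(167² − 4 × 30.18 × (5.884))] / (2 × 30.18) = (167 ± 164.9) / 60.37, giving tanθ = 0.03546 or 5.497.
θ = 2.031° or 79.69°; the smaller is 2.031°.

2.03°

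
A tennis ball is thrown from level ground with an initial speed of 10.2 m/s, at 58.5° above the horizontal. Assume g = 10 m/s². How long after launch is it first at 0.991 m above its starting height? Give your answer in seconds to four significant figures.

0.1226 s

vₓ = 10.20 cos 58.5° = 5.329 m/s; v_y0 = 10.20 sin 58.5° = 8.697 m/s.
Height y(t) = 8.697 t − 5.000 t² = 0.991 gives 5.000 t² − 8.697 t + 0.991 = 0.
t = [8.697 ± √(8.697² − 2·10.0·0.991)] / 10.0 = (8.697 ± 7.471) / 10.0, so t = 0.1226 s or t = 1.617 s.
The first (ascending) time is 0.1226 s.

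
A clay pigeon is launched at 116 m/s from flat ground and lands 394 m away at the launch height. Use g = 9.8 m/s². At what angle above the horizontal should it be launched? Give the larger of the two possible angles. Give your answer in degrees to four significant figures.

Level-ground range R = v₀² sin(2θ)/g ⇒ sin(2θ) = gR/v₀² = 9.80 × 394 / 116² = 0.2870.
2θ = 16.68° or 180° − 16.68° = 163.3°, so θ = 8.338° or 81.66°.
The larger angle is 81.66°.

81.66°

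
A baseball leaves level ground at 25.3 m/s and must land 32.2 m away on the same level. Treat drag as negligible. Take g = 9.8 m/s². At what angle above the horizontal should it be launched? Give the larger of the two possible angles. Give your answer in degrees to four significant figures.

75.23°

Level-ground range R = v₀² sin(2θ)/g ⇒ sin(2θ) = gR/v₀² = 9.80 × 32.2 / 25.3² = 0.4930.
2θ = 29.54° or 180° − 29.54° = 150.5°, so θ = 14.77° or 75.23°.
The larger angle is 75.23°.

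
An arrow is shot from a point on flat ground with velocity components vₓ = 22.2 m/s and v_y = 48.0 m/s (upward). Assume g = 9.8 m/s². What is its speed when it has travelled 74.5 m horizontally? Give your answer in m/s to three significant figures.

x = vₓ t ⇒ t = 74.5/22.20 = 3.356 s.
Vertical velocity there: v_y = v_y0 − g t = 48.00 − 9.80 × 3.356 = 15.11 m/s.
Speed: √(vₓ² + v_y²) = √(22.20² + 15.11²) = 26.86 m/s.

26.9 m/s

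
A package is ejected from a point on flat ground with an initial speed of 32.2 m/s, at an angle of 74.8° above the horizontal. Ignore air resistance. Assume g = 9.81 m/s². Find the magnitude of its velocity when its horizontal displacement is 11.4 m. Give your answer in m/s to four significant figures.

Components: vₓ = 32.20 cos 74.8° = 8.442 m/s, v_y0 = 32.20 sin 74.8° = 31.07 m/s.
At x = 11.4 m, t = x/vₓ = 11.4/8.442 = 1.350 s.
Vertical velocity there: v_y = v_y0 − g t = 31.07 − 9.81 × 1.350 = 17.83 m/s.
Speed: √(vₓ² + v_y²) = √(8.442² + 17.83²) = 19.73 m/s.

19.73 m/s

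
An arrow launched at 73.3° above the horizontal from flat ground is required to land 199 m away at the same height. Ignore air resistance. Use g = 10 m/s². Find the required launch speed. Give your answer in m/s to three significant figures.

From R = (v₀² / g) sin 2θ: v₀ = √(gR / sin 2θ).
v₀ = √(10.0 × 199 / sin 146.6°) = √(1990 / 0.5505) = √3615.0 = 60.13 m/s.

60.1 m/s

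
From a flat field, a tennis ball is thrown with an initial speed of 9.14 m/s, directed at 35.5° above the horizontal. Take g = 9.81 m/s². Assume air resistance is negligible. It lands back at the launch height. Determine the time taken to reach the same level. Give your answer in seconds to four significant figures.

vₓ = 9.140 cos 35.5° = 7.441 m/s; v_y0 = 9.140 sin 35.5° = 5.308 m/s.
Landing at launch height ⇒ T = 2 v_y0 / g = 2 × 5.308 / 9.81 = 1.082 s.

1.082 s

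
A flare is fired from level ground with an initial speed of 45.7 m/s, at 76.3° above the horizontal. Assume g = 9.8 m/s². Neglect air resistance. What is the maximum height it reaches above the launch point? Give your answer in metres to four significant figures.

100.6 m

Resolve: vₓ = 45.70 cos 76.3° = 10.82 m/s and v_y0 = 45.70 sin 76.3° = 44.40 m/s.
Maximum height: H = v_y0² / (2g) = 44.40² / (2 × 9.80) = 100.6 m.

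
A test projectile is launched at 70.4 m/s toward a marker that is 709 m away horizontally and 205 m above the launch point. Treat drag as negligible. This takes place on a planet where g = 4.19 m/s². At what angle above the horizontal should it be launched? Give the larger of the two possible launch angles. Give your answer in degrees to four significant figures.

68.76°

Trajectory: y = x tanθ − g x² (1 + tan²θ)/(2v₀²). With x = 709, y = 205, v₀ = 70.4, g = 4.19:
212.5 tan²θ − 709 tanθ + (417.5) = 0.
tanθ = [709 ± √(709² − 4 × 212.5 × (417.5))] / (2 × 212.5) = (709 ± 384.5) / 425.0, giving tanθ = 0.7636 or 2.573.
θ = 37.36° or 68.76°; the larger is 68.76°.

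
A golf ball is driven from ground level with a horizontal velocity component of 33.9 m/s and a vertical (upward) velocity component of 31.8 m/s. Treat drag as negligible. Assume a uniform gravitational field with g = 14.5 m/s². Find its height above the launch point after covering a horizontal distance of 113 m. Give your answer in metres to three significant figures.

25.4 m

At x = 113 m, t = x/vₓ = 113/33.90 = 3.333 s.
Height: y = v_y0 t − ½ g t² = 31.80 × 3.333 − 7.250 × 3.333² = 106.0 − 80.56 = 25.44 m.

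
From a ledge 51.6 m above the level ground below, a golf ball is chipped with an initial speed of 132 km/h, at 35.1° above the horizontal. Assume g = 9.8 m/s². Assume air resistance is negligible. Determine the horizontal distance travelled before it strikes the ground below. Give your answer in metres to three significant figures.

181 m

Convert: 132 km/h = 132/3.6 = 36.67 m/s.
Components: vₓ = 36.67 cos 35.1° = 30.00 m/s, v_y0 = 36.67 sin 35.1° = 21.08 m/s.
With up positive and y = 0 at the ground: y(t) = 51.6 + (21.08) t − 4.900 t². Setting y = 0 and taking the positive root: t = [21.08 + √(21.08² + 2·9.80·51.6)] / 9.80 = (21.08 + 38.16) / 9.80 = 6.045 s.
Horizontal distance: R = vₓ t = 30.00 × 6.045 = 181.3 m.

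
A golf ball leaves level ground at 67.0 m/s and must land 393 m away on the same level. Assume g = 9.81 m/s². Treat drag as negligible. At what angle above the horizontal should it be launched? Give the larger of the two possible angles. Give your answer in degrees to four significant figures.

60.41°

From R = (v₀²/g) sin 2θ: sin 2θ = 9.81 × 393 / 4489.0 = 0.8588.
2θ = 59.19° or 180° − 59.19° = 120.8°, so θ = 29.59° or 60.41°.
The larger angle is 60.41°.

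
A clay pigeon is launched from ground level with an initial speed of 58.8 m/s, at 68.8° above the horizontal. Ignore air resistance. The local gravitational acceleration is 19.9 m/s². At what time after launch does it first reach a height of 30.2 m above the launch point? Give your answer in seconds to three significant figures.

0.621 s

Resolve: vₓ = 58.80 cos 68.8° = 21.26 m/s and v_y0 = 58.80 sin 68.8° = 54.82 m/s.
Height y(t) = 54.82 t − 9.950 t² = 30.2 gives 9.950 t² − 54.82 t + 30.2 = 0.
Quadratic formula: t = (54.82 ± √1803.3) / 19.9 = (54.82 ± 42.47) / 19.9 → t = 0.6208 s or 4.889 s.
The first (ascending) time is 0.6208 s.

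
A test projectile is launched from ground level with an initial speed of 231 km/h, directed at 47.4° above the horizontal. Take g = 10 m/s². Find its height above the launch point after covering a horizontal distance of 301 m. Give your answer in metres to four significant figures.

Convert: 231 km/h = 231/3.6 = 64.17 m/s.
Horizontal component vₓ = 64.17 cos 47.4° = 43.43 m/s; vertical v_y0 = 64.17 sin 47.4° = 47.23 m/s.
At x = 301 m, t = x/vₓ = 301/43.43 = 6.930 s.
Height: y = v_y0 t − ½ g t² = 47.23 × 6.930 − 5.000 × 6.930² = 327.3 − 240.1 = 87.19 m.

87.19 m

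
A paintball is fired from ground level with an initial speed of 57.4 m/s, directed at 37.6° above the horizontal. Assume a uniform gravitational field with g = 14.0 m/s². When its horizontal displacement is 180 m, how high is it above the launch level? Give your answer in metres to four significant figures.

Components: vₓ = 57.40 cos 37.6° = 45.48 m/s, v_y0 = 57.40 sin 37.6° = 35.02 m/s.
At x = 180 m, t = x/vₓ = 180/45.48 = 3.958 s.
Height: y = v_y0 t − ½ g t² = 35.02 × 3.958 − 7.000 × 3.958² = 138.6 − 109.7 = 28.96 m.

28.96 m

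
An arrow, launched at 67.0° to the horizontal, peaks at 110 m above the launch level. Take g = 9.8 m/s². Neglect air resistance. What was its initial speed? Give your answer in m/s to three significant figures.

At the peak v_y = 0, so v_y0 = √(2gH) = √(2 × 9.80 × 110) = 46.43 m/s.
v_y0 = v₀ sin θ ⇒ v₀ = 46.43 / sin 67.0° = 50.44 m/s.

50.4 m/s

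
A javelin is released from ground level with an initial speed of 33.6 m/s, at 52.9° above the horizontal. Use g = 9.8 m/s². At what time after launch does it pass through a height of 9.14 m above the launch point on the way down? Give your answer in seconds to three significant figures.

5.10 s

Components: vₓ = 33.60 cos 52.9° = 20.27 m/s, v_y0 = 33.60 sin 52.9° = 26.80 m/s.
Set y = v_y0 t − ½ g t² = 9.14: 4.900 t² − 26.80 t + 9.14 = 0.
Quadratic formula: t = (26.80 ± √539.03) / 9.80 = (26.80 ± 23.22) / 9.80 → t = 0.3655 s or 5.104 s.
The descending-branch root is 5.104 s.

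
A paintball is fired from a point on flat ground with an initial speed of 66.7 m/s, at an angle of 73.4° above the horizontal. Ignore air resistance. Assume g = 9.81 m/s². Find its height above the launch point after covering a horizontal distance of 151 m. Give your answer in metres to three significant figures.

199 m

Resolve: vₓ = 66.70 cos 73.4° = 19.06 m/s and v_y0 = 66.70 sin 73.4° = 63.92 m/s.
At x = 151 m, t = x/vₓ = 151/19.06 = 7.924 s.
Height: y = v_y0 t − ½ g t² = 63.92 × 7.924 − 4.905 × 7.924² = 506.5 − 308.0 = 198.5 m.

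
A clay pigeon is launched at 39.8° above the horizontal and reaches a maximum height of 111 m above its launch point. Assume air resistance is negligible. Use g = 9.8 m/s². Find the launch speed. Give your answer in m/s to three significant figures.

At the peak v_y = 0, so v_y0 = √(2gH) = √(2 × 9.80 × 111) = 46.64 m/s.
v_y0 = v₀ sin θ ⇒ v₀ = 46.64 / sin 39.8° = 72.87 m/s.

72.9 m/s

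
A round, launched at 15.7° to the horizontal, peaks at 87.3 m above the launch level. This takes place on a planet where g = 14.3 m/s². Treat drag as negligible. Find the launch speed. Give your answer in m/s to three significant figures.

At the peak v_y = 0, so v_y0 = √(2gH) = √(2 × 14.3 × 87.3) = 49.97 m/s.
v_y0 = v₀ sin θ ⇒ v₀ = 49.97 / sin 15.7° = 184.7 m/s.

185 m/s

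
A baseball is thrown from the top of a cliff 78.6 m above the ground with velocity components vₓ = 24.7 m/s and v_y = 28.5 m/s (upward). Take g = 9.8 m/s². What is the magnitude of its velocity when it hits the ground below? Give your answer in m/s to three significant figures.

54.4 m/s

With up positive and y = 0 at the ground: y(t) = 78.6 + (28.50) t − 4.900 t². Setting y = 0 and taking the positive root: t = [28.50 + √(28.50² + 2·9.80·78.6)] / 9.80 = (28.50 + 48.51) / 9.80 = 7.858 s.
Vertical velocity at impact: v_y = v_y0 − g t = 28.50 − 9.80 × 7.858 = −48.51 m/s.
Speed: |v| = √(vₓ² + v_y²) = √(24.70² + 48.51²) = 54.43 m/s.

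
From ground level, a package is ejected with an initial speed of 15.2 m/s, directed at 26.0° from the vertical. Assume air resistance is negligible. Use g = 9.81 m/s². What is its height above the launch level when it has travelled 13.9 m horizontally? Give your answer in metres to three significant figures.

Components: vₓ = 15.20 sin 26.0° = 6.663 m/s, v_y0 = 15.20 cos 26.0° = 13.66 m/s.
x = vₓ t ⇒ t = 13.9/6.663 = 2.086 s.
Height: y = v_y0 t − ½ g t² = 13.66 × 2.086 − 4.905 × 2.086² = 28.50 − 21.35 = 7.154 m.

7.15 m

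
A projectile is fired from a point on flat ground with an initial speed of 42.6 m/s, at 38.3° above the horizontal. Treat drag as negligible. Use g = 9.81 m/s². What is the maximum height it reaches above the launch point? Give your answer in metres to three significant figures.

35.5 m

Horizontal component vₓ = 42.60 cos 38.3° = 33.43 m/s; vertical v_y0 = 42.60 sin 38.3° = 26.40 m/s.
Maximum height: H = v_y0² / (2g) = 26.40² / (2 × 9.81) = 35.53 m.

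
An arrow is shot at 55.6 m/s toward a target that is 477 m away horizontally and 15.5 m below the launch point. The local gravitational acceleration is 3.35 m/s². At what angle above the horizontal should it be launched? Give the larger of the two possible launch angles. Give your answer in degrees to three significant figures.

Trajectory: y = x tanθ − g x² (1 + tan²θ)/(2v₀²). With x = 477, y = −15.5, v₀ = 55.6, g = 3.35:
123.3 tan²θ − 477 tanθ + (107.8) = 0.
tanθ = [477 ± √(477² − 4 × 123.3 × (107.8))] / (2 × 123.3) = (477 ± 417.6) / 246.6, giving tanθ = 0.2410 or 3.628.
θ = 13.55° or 74.59°; the larger is 74.59°.

74.6°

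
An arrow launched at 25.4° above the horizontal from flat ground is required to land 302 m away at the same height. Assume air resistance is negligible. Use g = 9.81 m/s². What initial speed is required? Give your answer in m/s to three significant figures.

61.8 m/s

On level ground R = v₀² sin 2θ / g ⇒ v₀ = √(gR / sin 2θ).
v₀ = √(9.81 × 302 / sin 50.80°) = √(2963 / 0.7749) = √3823.0 = 61.83 m/s.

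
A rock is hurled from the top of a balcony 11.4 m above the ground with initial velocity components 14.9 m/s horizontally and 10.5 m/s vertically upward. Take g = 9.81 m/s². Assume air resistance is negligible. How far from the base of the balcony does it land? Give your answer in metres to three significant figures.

43.7 m

Vertical motion (up positive, ground at y = 0): 4.905 t² − (10.50) t − 11.4 = 0, so t = (10.50 + √(10.50² + 2·9.81·11.4)) / 9.81 = (10.50 + 18.27) / 9.81 = 2.933 s.
Horizontal distance: R = vₓ t = 14.90 × 2.933 = 43.70 m.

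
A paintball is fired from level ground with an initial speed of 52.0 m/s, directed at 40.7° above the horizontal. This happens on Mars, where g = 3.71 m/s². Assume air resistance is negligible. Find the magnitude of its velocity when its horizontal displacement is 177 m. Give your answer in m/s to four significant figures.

Components: vₓ = 52.00 cos 40.7° = 39.42 m/s, v_y0 = 52.00 sin 40.7° = 33.91 m/s.
At x = 177 m, t = x/vₓ = 177/39.42 = 4.490 s.
Vertical velocity there: v_y = v_y0 − g t = 33.91 − 3.71 × 4.490 = 17.25 m/s.
Speed: √(vₓ² + v_y²) = √(39.42² + 17.25²) = 43.03 m/s.

43.03 m/s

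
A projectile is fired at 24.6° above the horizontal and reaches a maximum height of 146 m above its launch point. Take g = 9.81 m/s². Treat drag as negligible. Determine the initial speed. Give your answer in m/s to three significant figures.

129 m/s

At the peak v_y = 0, so v_y0 = √(2gH) = √(2 × 9.81 × 146) = 53.52 m/s.
v_y0 = v₀ sin θ ⇒ v₀ = 53.52 / sin 24.6° = 128.6 m/s.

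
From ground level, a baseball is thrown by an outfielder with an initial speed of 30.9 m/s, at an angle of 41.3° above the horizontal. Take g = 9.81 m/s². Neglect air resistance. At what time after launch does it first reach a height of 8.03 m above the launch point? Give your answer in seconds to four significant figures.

0.4404 s

Horizontal component vₓ = 30.90 cos 41.3° = 23.21 m/s; vertical v_y0 = 30.90 sin 41.3° = 20.39 m/s.
Set y = v_y0 t − ½ g t² = 8.03: 4.905 t² − 20.39 t + 8.03 = 0.
t = [20.39 ± √(20.39² − 2·9.81·8.03)] / 9.81 = (20.39 ± 16.07) / 9.81, so t = 0.4404 s or t = 3.717 s.
The first (ascending) time is 0.4404 s.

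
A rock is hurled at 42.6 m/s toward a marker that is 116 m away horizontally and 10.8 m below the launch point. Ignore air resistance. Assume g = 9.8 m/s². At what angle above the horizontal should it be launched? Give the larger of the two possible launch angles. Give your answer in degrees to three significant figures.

71.3°

Trajectory: y = x tanθ − g x² (1 + tan²θ)/(2v₀²). With x = 116, y = −10.8, v₀ = 42.6, g = 9.80:
36.33 tan²θ − 116 tanθ + (25.53) = 0.
tanθ = [116 ± √(116² − 4 × 36.33 × (25.53))] / (2 × 36.33) = (116 ± 98.72) / 72.66, giving tanθ = 0.2378 or 2.955.
θ = 13.38° or 71.30°; the larger is 71.30°.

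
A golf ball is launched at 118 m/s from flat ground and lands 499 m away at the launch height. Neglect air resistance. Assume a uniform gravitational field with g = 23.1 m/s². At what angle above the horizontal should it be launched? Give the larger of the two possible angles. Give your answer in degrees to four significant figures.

62.06°

From R = (v₀²/g) sin 2θ: sin 2θ = 23.1 × 499 / 13924 = 0.8278.
2θ = 55.88° or 180° − 55.88° = 124.1°, so θ = 27.94° or 62.06°.
The larger angle is 62.06°.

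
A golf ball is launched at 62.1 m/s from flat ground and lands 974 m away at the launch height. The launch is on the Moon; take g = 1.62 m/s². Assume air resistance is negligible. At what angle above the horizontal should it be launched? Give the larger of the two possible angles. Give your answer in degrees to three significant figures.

77.9°

From R = (v₀²/g) sin 2θ: sin 2θ = 1.62 × 974 / 3856.4 = 0.4092.
2θ = 24.15° or 180° − 24.15° = 155.8°, so θ = 12.08° or 77.92°.
The larger angle is 77.92°.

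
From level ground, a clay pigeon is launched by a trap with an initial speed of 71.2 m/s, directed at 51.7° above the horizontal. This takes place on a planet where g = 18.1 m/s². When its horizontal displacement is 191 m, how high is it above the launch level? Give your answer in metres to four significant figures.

72.30 m

Horizontal component vₓ = 71.20 cos 51.7° = 44.13 m/s; vertical v_y0 = 71.20 sin 51.7° = 55.88 m/s.
Time to reach x = 191 m: t = x/vₓ = 191/44.13 = 4.328 s.
Height: y = v_y0 t − ½ g t² = 55.88 × 4.328 − 9.050 × 4.328² = 241.8 − 169.5 = 72.30 m.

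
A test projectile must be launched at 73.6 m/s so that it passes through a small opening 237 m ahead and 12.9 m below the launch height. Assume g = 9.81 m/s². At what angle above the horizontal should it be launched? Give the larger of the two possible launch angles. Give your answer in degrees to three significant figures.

77.5°

Trajectory: y = x tanθ − g x² (1 + tan²θ)/(2v₀²). With x = 237, y = −12.9, v₀ = 73.6, g = 9.81:
50.86 tan²θ − 237 tanθ + (37.96) = 0.
tanθ = [237 ± √(237² − 4 × 50.86 × (37.96))] / (2 × 50.86) = (237 ± 220.1) / 101.7, giving tanθ = 0.1661 or 4.494.
θ = 9.430° or 77.45°; the larger is 77.45°.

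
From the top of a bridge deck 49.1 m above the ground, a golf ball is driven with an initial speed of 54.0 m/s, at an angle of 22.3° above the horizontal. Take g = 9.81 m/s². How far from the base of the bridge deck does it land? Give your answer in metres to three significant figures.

vₓ = 54.00 cos 22.3° = 49.96 m/s; v_y0 = 54.00 sin 22.3° = 20.49 m/s.
With up positive and y = 0 at the ground: y(t) = 49.1 + (20.49) t − 4.905 t². Setting y = 0 and taking the positive root: t = [20.49 + √(20.49² + 2·9.81·49.1)] / 9.81 = (20.49 + 37.19) / 9.81 = 5.880 s.
Horizontal distance: R = vₓ t = 49.96 × 5.880 = 293.8 m.

294 m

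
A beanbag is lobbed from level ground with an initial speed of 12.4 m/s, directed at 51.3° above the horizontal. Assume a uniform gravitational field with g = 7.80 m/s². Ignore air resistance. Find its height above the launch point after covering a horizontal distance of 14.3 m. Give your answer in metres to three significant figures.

Components: vₓ = 12.40 cos 51.3° = 7.753 m/s, v_y0 = 12.40 sin 51.3° = 9.677 m/s.
At x = 14.3 m, t = x/vₓ = 14.3/7.753 = 1.844 s.
Height: y = v_y0 t − ½ g t² = 9.677 × 1.844 − 3.900 × 1.844² = 17.85 − 13.27 = 4.582 m.

4.58 m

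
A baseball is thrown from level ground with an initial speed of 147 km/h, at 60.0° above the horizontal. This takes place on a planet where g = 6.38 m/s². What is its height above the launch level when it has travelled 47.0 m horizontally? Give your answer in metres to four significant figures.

Convert: 147 km/h = 147/3.6 = 40.83 m/s.
Resolve: vₓ = 40.83 cos 60.0° = 20.42 m/s and v_y0 = 40.83 sin 60.0° = 35.36 m/s.
Time to reach x = 47.0 m: t = x/vₓ = 47.0/20.42 = 2.302 s.
Height: y = v_y0 t − ½ g t² = 35.36 × 2.302 − 3.190 × 2.302² = 81.41 − 16.91 = 64.50 m.

64.50 m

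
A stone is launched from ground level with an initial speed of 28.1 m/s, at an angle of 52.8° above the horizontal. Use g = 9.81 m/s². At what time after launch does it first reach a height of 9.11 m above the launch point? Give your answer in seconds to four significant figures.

Resolve: vₓ = 28.10 cos 52.8° = 16.99 m/s and v_y0 = 28.10 sin 52.8° = 22.38 m/s.
Height y(t) = 22.38 t − 4.905 t² = 9.11 gives 4.905 t² − 22.38 t + 9.11 = 0.
t = [22.38 ± √(22.38² − 2·9.81·9.11)] / 9.81 = (22.38 ± 17.95) / 9.81, so t = 0.4517 s or t = 4.111 s.
The first (ascending) time is 0.4517 s.

0.4517 s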